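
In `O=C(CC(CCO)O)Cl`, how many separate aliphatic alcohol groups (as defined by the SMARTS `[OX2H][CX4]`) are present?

2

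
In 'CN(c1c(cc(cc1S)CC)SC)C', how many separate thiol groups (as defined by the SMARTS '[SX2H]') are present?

1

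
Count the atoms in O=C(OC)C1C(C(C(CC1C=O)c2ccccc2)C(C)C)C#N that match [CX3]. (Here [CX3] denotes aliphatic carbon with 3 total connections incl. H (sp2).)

2

Check the 23 heavy atoms by environment: 10× C (X4) → no; 2× C (X3) → match; 2× O (X1) → no; 1× O (X2) → no; 1× C (X2) → no; 1× N (X1) → no; 6× c (aromatic, X3) → no.
That gives 2 matching atoms.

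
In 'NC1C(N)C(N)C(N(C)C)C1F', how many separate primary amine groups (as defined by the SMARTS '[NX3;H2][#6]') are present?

3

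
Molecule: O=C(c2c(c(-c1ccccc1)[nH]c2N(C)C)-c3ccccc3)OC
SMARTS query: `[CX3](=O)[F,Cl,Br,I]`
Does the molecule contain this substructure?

No

The pattern [CX3](=O)[F,Cl,Br,I] describes a carbonyl carbon bonded to a halogen — an acyl halide.
The closest candidate here is a methyl-ester group (-C(=O)OCH3), but the carbonyl is bonded to -O-C, not to a halogen. No other fragment satisfies the full query, so there is no match.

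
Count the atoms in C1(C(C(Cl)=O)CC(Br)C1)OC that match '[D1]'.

4

The query [D1] means: atom with exactly one heavy-atom neighbour (degree 1).
Check the 11 heavy atoms by environment: 4× C (D3) → no; 2× C (D2) → no; 1× O (D1) → match; 1× Cl (D1) → match; 1× Br (D1) → match; 1× O (D2) → no; 1× C (D1) → match.
Summing the matching environments: 1 + 1 + 1 + 1 = 4 matching atoms.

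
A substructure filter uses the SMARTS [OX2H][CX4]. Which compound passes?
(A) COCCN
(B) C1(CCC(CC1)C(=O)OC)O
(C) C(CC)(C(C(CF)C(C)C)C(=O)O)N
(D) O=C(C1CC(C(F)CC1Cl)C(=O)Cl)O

[OX2H][CX4] describes a hydroxyl oxygen bound to an sp3 (X4) carbon (an aliphatic alcohol).
(A) has a methoxy ether (-OCH3) but the oxygen has H0 (ether), not H1.
(B) contains a hydroxyl group (-OH), which satisfies every atom and bond constraint.
(C) has a carboxylic acid group (-C(=O)OH) but the -OH is on a CX3 carbonyl carbon, not a CX4 carbon.
(D) has a carboxylic acid group (-C(=O)OH) but the -OH is on a CX3 carbonyl carbon, not a CX4 carbon.
So the answer is (B).

B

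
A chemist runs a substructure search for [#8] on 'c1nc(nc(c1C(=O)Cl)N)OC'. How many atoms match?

2

The query [#8] means: #8 matches any oxygen atom.
Check the 12 heavy atoms by environment: 2× n (aromatic) → no; 4× c (aromatic) → no; 2× O → match; 2× C → no; 1× N → no; 1× Cl → no.
That gives 2 matching atoms.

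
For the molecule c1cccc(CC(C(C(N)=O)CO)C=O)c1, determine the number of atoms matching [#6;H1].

8

The query [#6;H1] means: any carbon bearing exactly one hydrogen.
Check the 16 heavy atoms by environment: 2× C (H2) → no; 3× C (H1) → match; 1× c (aromatic, H0) → no; 5× c (aromatic, H1) → match; 1× C (H0) → no; 2× O (H0) → no; 1× N (H2) → no; 1× O (H1) → no.
Summing the matching environments: 3 + 5 = 8 matching atoms.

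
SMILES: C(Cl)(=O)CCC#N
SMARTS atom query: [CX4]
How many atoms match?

2

The query [CX4] means: C with X4: aliphatic carbon with exactly 4 total connections (bonds + H).
Check the 7 heavy atoms by environment: 2× C (X4) → match; 1× C (X3) → no; 1× O (X1) → no; 1× Cl (X1) → no; 1× C (X2) → no; 1× N (X1) → no.
That gives 2 matching atoms.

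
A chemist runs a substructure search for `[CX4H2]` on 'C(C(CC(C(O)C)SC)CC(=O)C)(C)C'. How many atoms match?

Check the 15 heavy atoms by environment: 2× C (H2, X4) → match; 4× C (H1, X4) → no; 5× C (H3, X4) → no; 1× C (H0, X3) → no; 1× O (H0, X1) → no; 1× S (H0, X2) → no; 1× O (H1, X2) → no.
That gives 2 matching atoms.

2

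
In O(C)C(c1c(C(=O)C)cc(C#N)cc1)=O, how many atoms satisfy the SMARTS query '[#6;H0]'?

Check the 15 heavy atoms by environment: 3× c (aromatic, H1) → no; 3× c (aromatic, H0) → match; 3× C (H0) → match; 3× O (H0) → no; 2× C (H3) → no; 1× N (H0) → no.
Summing the matching environments: 3 + 3 = 6 matching atoms.

6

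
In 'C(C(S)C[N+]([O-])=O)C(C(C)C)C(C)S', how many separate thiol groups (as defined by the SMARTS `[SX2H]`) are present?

2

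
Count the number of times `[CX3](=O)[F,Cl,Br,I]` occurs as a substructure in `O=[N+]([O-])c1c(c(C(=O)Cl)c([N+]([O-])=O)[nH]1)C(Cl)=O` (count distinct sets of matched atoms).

2

[CX3](=O)[F,Cl,Br,I] is the SMARTS for an acyl halide: a carbonyl carbon bonded to a halogen.
The molecule carries 2 separate instances of an acyl chloride (-C(=O)Cl) meeting every constraint; each maps to a distinct set of atoms, giving 2 matches.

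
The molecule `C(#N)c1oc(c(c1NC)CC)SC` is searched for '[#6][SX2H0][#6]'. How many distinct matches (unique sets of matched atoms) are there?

1

[#6][SX2H0][#6] is the SMARTS for a thioether: an aliphatic sulfur bridging two carbons with no H on the sulfur.
Exactly one fragment in the molecule meets all constraints, giving 1 match.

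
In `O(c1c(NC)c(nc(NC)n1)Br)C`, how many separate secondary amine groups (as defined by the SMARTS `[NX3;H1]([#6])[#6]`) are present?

2

[NX3;H1]([#6])[#6] is the SMARTS for a secondary amine: a trivalent nitrogen with one H, bonded to two carbons.
The molecule carries 2 separate instances of an N-methylamino group (-NHCH3) meeting every constraint; each maps to a distinct set of atoms, giving 2 matches.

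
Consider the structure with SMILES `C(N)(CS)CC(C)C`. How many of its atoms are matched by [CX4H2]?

2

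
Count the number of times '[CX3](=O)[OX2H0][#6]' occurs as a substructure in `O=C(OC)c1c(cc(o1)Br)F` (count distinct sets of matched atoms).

1

[CX3](=O)[OX2H0][#6] is the SMARTS for an ester: a carbonyl carbon bonded to an oxygen that is itself bonded to carbon (no H on that O).
Exactly one fragment in the molecule meets all constraints, giving 1 match.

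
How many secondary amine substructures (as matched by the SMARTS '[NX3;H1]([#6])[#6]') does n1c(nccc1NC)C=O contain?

[NX3;H1]([#6])[#6] is the SMARTS for a secondary amine: a trivalent nitrogen with one H, bonded to two carbons.
Exactly one fragment in the molecule meets all constraints, giving 1 match.

1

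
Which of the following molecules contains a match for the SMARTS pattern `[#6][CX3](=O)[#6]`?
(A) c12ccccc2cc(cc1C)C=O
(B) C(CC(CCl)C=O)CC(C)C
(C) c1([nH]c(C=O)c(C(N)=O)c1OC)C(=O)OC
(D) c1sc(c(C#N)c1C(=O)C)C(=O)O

D

[#6][CX3](=O)[#6] describes a carbonyl carbon (no H) flanked by two carbons (a ketone).
(A) has an aldehyde (-CHO) but the carbonyl carbon has H1, so it is not flanked by two carbons.
(B) has an aldehyde (-CHO) but the carbonyl carbon has H1, so it is not flanked by two carbons.
(C) has an aldehyde (-CHO) but the carbonyl carbon has H1, so it is not flanked by two carbons.
(D) contains an acetyl/ketone group (-C(=O)CH3), which satisfies every atom and bond constraint.
So the answer is (D).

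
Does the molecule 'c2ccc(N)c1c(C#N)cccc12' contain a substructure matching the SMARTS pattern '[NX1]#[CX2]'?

The pattern [NX1]#[CX2] describes a nitrogen triple-bonded to a two-connected carbon — a nitrile.
The molecule carries a nitrile (-C#N), whose atoms satisfy every constraint of the query, so the pattern matches.

Yes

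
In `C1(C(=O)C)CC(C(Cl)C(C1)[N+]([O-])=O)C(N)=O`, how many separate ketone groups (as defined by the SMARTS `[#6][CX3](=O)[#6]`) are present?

1

[#6][CX3](=O)[#6] is the SMARTS for a ketone: a carbonyl carbon (no H) flanked by two carbons.
Exactly one fragment in the molecule meets all constraints, giving 1 match.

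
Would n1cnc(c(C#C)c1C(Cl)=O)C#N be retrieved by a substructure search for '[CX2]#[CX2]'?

The pattern [CX2]#[CX2] describes a carbon-carbon triple bond — an alkyne.
The molecule carries an ethynyl group (-C#CH), whose atoms satisfy every constraint of the query, so the pattern matches.

Yes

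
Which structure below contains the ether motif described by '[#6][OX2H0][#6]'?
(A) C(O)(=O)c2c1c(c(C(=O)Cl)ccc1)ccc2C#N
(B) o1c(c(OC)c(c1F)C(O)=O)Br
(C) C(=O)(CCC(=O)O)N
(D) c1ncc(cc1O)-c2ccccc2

B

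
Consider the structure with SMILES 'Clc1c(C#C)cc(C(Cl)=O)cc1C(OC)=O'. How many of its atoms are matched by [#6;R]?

Check the 16 heavy atoms by environment: 6× c (aromatic, in 6-ring) → match; 5× C (acyclic) → no; 3× O (acyclic) → no; 2× Cl (acyclic) → no.
That gives 6 matching atoms.

6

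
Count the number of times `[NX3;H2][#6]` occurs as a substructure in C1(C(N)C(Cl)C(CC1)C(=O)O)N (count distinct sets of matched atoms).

[NX3;H2][#6] is the SMARTS for a primary amine: a trivalent nitrogen with two H attached to carbon.
The molecule carries 2 separate instances of a primary amino group (-NH2) meeting every constraint; each maps to a distinct set of atoms, giving 2 matches.

2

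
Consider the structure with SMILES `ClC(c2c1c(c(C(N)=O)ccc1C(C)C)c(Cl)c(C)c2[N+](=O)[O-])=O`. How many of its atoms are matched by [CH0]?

Check the 24 heavy atoms by environment: 8× c (aromatic, H0) → no; 2× c (aromatic, H1) → no; 1× C (H1) → no; 3× C (H3) → no; 1× N (charge +1, H0) → no; 1× O (charge -1, H0) → no; 3× O (H0) → no; 2× C (H0) → match; 2× Cl (H0) → no; 1× N (H2) → no.
That gives 2 matching atoms.

2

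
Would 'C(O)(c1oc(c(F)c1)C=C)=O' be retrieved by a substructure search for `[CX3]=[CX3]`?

Yes

The pattern [CX3]=[CX3] describes a non-aromatic C=C double bond between two sp2 carbons — an alkene.
The molecule carries a vinyl group (-CH=CH2), whose atoms satisfy every constraint of the query, so the pattern matches.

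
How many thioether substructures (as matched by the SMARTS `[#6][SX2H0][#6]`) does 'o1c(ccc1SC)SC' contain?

[#6][SX2H0][#6] is the SMARTS for a thioether: an aliphatic sulfur bridging two carbons with no H on the sulfur.
The molecule carries 2 separate instances of a methylthio ether (-SCH3) meeting every constraint; each maps to a distinct set of atoms, giving 2 matches.

2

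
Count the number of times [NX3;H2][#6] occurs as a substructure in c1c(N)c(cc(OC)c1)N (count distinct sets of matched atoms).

2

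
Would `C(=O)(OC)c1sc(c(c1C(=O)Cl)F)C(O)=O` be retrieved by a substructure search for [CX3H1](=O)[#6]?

No

The pattern [CX3H1](=O)[#6] describes an sp2 carbon with one H, double-bonded to O and single-bonded to carbon — an aldehyde.
The closest candidate here is a carboxylic acid group (-C(=O)OH), but the carbonyl carbon has H0 and is bonded to O, not H1. No other fragment satisfies the full query, so there is no match.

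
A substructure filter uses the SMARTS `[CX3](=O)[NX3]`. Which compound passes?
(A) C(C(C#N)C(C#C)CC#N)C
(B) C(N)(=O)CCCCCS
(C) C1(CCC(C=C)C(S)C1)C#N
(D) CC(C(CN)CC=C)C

[CX3](=O)[NX3] describes a carbonyl carbon bonded to a trivalent nitrogen (an amide).
(A) has a nitrile (-C#N) but the nitrile N is NX1 (triple-bonded), not NX3.
(B) contains a primary amide (-C(=O)NH2), which satisfies every atom and bond constraint.
(C) has a nitrile (-C#N) but the nitrile N is NX1 (triple-bonded), not NX3.
(D) has a primary amino group (-NH2) but the -NH2 is not attached to a carbonyl carbon.
So the answer is (B).

B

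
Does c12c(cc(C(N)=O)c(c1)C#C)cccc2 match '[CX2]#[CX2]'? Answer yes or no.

Yes

The pattern [CX2]#[CX2] describes a carbon-carbon triple bond — an alkyne.
The molecule carries an ethynyl group (-C#CH), whose atoms satisfy every constraint of the query, so the pattern matches.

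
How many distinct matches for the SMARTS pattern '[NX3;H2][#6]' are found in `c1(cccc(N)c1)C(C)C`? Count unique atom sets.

1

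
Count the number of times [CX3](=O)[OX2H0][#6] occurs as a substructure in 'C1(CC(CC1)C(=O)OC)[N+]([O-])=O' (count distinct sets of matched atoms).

1

[CX3](=O)[OX2H0][#6] is the SMARTS for an ester: a carbonyl carbon bonded to an oxygen that is itself bonded to carbon (no H on that O).
Exactly one fragment in the molecule meets all constraints, giving 1 match.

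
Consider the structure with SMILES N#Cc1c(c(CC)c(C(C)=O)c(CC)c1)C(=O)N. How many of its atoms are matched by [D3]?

The query [D3] means: atom with exactly three heavy-atom neighbours.
Check the 18 heavy atoms by environment: 5× c (aromatic, D3) → match; 1× c (aromatic, D2) → no; 3× C (D2) → no; 3× C (D1) → no; 2× N (D1) → no; 2× C (D3) → match; 2× O (D1) → no.
Summing the matching environments: 5 + 2 = 7 matching atoms.

7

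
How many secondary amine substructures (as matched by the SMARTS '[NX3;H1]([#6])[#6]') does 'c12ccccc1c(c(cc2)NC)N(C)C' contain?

1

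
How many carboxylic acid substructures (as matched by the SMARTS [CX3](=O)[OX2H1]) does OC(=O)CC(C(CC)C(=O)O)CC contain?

2

[CX3](=O)[OX2H1] is the SMARTS for a carboxylic acid: an sp2 carbon double-bonded to O and single-bonded to an -OH oxygen.
The molecule carries 2 separate instances of a carboxylic acid group (-C(=O)OH) meeting every constraint; each maps to a distinct set of atoms, giving 2 matches.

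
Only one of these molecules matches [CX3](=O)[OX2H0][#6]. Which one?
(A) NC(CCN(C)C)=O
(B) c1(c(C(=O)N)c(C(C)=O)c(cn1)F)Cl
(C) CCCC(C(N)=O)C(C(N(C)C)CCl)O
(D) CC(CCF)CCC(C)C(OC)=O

[CX3](=O)[OX2H0][#6] describes a carbonyl carbon bonded to an oxygen that is itself bonded to carbon (no H on that O) (an ester).
(A) has a primary amide (-C(=O)NH2) but the carbonyl is bonded to N, not to an O-C linkage.
(B) has a primary amide (-C(=O)NH2) but the carbonyl is bonded to N, not to an O-C linkage.
(C) has a primary amide (-C(=O)NH2) but the carbonyl is bonded to N, not to an O-C linkage.
(D) contains a methyl-ester group (-C(=O)OCH3), which satisfies every atom and bond constraint.
So the answer is (D).

D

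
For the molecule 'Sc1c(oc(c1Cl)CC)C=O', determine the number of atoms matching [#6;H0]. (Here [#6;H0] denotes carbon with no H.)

The query [#6;H0] means: any carbon with no attached hydrogen.
Check the 11 heavy atoms by environment: 1× o (aromatic, H0) → no; 4× c (aromatic, H0) → match; 1× S (H1) → no; 1× Cl (H0) → no; 1× C (H1) → no; 1× O (H0) → no; 1× C (H2) → no; 1× C (H3) → no.
That gives 4 matching atoms.

4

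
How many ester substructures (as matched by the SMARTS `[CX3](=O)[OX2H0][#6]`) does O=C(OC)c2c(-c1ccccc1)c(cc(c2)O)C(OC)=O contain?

2

[CX3](=O)[OX2H0][#6] is the SMARTS for an ester: a carbonyl carbon bonded to an oxygen that is itself bonded to carbon (no H on that O).
The molecule carries 2 separate instances of a methyl-ester group (-C(=O)OCH3) meeting every constraint; each maps to a distinct set of atoms, giving 2 matches.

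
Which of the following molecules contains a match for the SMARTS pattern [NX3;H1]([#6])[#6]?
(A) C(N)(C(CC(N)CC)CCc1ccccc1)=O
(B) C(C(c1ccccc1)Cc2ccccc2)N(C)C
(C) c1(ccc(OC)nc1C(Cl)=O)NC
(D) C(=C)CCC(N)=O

[NX3;H1]([#6])[#6] describes a trivalent nitrogen with one H, bonded to two carbons (a secondary amine).
(A) has a primary amino group (-NH2) but the nitrogen has H2 and only one carbon neighbour.
(B) has a dimethylamino group (-N(CH3)2) but the nitrogen has H0, not H1.
(C) contains an N-methylamino group (-NHCH3), which satisfies every atom and bond constraint.
(D) has a primary amide (-C(=O)NH2) but the -C(=O)NH2 nitrogen has H2, not H1.
So the answer is (C).

C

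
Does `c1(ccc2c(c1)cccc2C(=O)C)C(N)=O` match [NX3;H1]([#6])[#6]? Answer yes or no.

No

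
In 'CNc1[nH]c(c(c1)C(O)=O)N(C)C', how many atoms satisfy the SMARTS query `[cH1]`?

1

The query [cH1] means: aromatic carbon bearing exactly one hydrogen.
Check the 13 heavy atoms by environment: 1× n (aromatic, H1) → no; 3× c (aromatic, H0) → no; 1× c (aromatic, H1) → match; 1× N (H1) → no; 3× C (H3) → no; 1× N (H0) → no; 1× C (H0) → no; 1× O (H0) → no; 1× O (H1) → no.
That gives 1 matching atom.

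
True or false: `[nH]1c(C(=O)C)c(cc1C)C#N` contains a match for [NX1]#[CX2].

The pattern [NX1]#[CX2] describes a nitrogen triple-bonded to a two-connected carbon — a nitrile.
The molecule carries a nitrile (-C#N), whose atoms satisfy every constraint of the query, so the pattern matches.

True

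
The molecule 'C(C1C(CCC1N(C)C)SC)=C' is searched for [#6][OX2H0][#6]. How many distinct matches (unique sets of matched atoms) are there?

0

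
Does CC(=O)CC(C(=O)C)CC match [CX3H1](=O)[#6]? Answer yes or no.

The pattern [CX3H1](=O)[#6] describes an sp2 carbon with one H, double-bonded to O and single-bonded to carbon — an aldehyde.
The closest candidate here is an acetyl/ketone group (-C(=O)CH3), but the carbonyl carbon has H0 (two carbon neighbours), not H1. No other fragment satisfies the full query, so there is no match.

No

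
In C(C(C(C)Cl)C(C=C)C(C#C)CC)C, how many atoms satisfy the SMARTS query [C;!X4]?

4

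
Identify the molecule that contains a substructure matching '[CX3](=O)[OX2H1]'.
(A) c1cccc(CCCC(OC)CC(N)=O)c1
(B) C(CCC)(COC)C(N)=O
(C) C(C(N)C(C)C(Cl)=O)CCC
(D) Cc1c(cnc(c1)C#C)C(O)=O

D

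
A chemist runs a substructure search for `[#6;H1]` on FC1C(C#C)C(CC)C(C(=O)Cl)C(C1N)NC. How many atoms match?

7

The query [#6;H1] means: any carbon bearing exactly one hydrogen.
Check the 17 heavy atoms by environment: 7× C (H1) → match; 1× F (H0) → no; 2× C (H0) → no; 1× O (H0) → no; 1× Cl (H0) → no; 1× N (H1) → no; 2× C (H3) → no; 1× N (H2) → no; 1× C (H2) → no.
That gives 7 matching atoms.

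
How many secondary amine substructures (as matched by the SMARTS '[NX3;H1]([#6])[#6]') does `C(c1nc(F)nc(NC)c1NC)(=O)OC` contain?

2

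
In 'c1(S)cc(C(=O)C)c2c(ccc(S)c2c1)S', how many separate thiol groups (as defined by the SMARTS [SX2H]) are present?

3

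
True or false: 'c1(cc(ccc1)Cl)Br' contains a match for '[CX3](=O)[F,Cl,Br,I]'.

False

The pattern [CX3](=O)[F,Cl,Br,I] describes a carbonyl carbon bonded to a halogen — an acyl halide.
The closest candidate here is a chloro substituent, but the Cl is not on a carbonyl carbon. No other fragment satisfies the full query, so there is no match.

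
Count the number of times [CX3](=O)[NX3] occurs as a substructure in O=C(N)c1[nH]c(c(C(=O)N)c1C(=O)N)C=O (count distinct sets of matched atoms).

3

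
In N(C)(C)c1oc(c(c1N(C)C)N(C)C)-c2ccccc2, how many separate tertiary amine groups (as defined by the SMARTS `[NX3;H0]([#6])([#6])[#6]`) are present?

[NX3;H0]([#6])([#6])[#6] is the SMARTS for a tertiary amine: a trivalent nitrogen with no H, bonded to three carbons.
The molecule carries 3 separate instances of a dimethylamino group (-N(CH3)2) meeting every constraint; each maps to a distinct set of atoms, giving 3 matches.

3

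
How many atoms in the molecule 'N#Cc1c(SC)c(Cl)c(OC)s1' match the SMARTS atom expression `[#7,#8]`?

Check the 12 heavy atoms by environment: 1× s (aromatic) → no; 4× c (aromatic) → no; 1× Cl → no; 1× O → match; 3× C → no; 1× S → no; 1× N → match.
Summing the matching environments: 1 + 1 = 2 matching atoms.

2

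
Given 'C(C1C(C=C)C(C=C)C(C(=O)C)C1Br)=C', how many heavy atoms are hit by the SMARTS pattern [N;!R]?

Check the 15 heavy atoms by environment: 5× C (in 5-ring) → no; 1× Br (acyclic) → no; 8× C (acyclic) → no; 1× O (acyclic) → no.
No environment satisfies the query, so 0 matching atoms.

0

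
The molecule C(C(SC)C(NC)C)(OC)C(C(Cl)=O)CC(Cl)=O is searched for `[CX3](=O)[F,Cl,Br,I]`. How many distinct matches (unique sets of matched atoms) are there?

[CX3](=O)[F,Cl,Br,I] is the SMARTS for an acyl halide: a carbonyl carbon bonded to a halogen.
The molecule carries 2 separate instances of an acyl chloride (-C(=O)Cl) meeting every constraint; each maps to a distinct set of atoms, giving 2 matches.

2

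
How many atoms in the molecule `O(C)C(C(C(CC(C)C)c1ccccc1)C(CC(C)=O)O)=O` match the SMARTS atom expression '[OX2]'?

The query [OX2] means: aliphatic oxygen with two total connections — ether, hydroxyl, or ester single-bond O.
Check the 22 heavy atoms by environment: 10× C (X4) → no; 6× c (aromatic, X3) → no; 2× O (X2) → match; 2× C (X3) → no; 2× O (X1) → no.
That gives 2 matching atoms.

2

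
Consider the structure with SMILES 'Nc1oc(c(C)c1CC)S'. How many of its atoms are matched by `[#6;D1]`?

2

The query [#6;D1] means: carbon bonded to exactly one heavy atom.
Check the 10 heavy atoms by environment: 1× o (aromatic, D2) → no; 4× c (aromatic, D3) → no; 1× N (D1) → no; 2× C (D1) → match; 1× C (D2) → no; 1× S (D1) → no.
That gives 2 matching atoms.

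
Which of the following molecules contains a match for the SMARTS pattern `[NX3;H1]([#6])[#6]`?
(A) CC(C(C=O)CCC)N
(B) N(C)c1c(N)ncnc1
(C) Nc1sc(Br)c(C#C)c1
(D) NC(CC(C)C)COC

[NX3;H1]([#6])[#6] describes a trivalent nitrogen with one H, bonded to two carbons (a secondary amine).
(A) has a primary amino group (-NH2) but the nitrogen has H2 and only one carbon neighbour.
(B) contains an N-methylamino group (-NHCH3), which satisfies every atom and bond constraint.
(C) has a primary amino group (-NH2) but the nitrogen has H2 and only one carbon neighbour.
(D) has a primary amino group (-NH2) but the nitrogen has H2 and only one carbon neighbour.
So the answer is (B).

B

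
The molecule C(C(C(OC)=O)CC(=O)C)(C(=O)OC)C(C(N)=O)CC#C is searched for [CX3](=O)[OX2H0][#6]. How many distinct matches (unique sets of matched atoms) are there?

[CX3](=O)[OX2H0][#6] is the SMARTS for an ester: a carbonyl carbon bonded to an oxygen that is itself bonded to carbon (no H on that O).
The molecule carries 2 separate instances of a methyl-ester group (-C(=O)OCH3) meeting every constraint; each maps to a distinct set of atoms, giving 2 matches.

2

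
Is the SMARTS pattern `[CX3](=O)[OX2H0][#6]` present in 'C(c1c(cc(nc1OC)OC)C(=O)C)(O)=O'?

No

The pattern [CX3](=O)[OX2H0][#6] describes a carbonyl carbon bonded to an oxygen that is itself bonded to carbon (no H on that O) — an ester.
The closest candidate here is a methoxy ether (-OCH3), but the ether oxygen is not adjacent to a C=O carbon. No other fragment satisfies the full query, so there is no match.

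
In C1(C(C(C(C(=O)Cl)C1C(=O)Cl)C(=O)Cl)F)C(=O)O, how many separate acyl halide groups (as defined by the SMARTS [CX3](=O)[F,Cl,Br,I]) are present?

3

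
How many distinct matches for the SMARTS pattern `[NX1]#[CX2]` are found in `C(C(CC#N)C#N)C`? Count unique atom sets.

2

[NX1]#[CX2] is the SMARTS for a nitrile: a nitrogen triple-bonded to a two-connected carbon.
The molecule carries 2 separate instances of a nitrile (-C#N) meeting every constraint; each maps to a distinct set of atoms, giving 2 matches.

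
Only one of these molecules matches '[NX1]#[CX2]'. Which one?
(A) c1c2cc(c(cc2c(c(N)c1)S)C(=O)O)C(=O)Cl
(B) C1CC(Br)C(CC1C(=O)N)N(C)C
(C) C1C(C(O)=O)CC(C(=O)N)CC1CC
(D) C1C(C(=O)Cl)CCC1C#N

D

[NX1]#[CX2] describes a nitrogen triple-bonded to a two-connected carbon (a nitrile).
(A) has a primary amino group (-NH2) but the nitrogen is NX3 (three connections), not NX1 triple-bonded.
(B) has a primary amide (-C(=O)NH2) but the nitrogen is NX3, not NX1.
(C) has a primary amide (-C(=O)NH2) but the nitrogen is NX3, not NX1.
(D) contains a nitrile (-C#N), which satisfies every atom and bond constraint.
So the answer is (D).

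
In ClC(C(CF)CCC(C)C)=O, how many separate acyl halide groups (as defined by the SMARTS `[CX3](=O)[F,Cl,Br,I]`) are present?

[CX3](=O)[F,Cl,Br,I] is the SMARTS for an acyl halide: a carbonyl carbon bonded to a halogen.
Exactly one fragment in the molecule meets all constraints, giving 1 match.

1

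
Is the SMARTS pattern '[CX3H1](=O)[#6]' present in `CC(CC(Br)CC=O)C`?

Yes

The pattern [CX3H1](=O)[#6] describes an sp2 carbon with one H, double-bonded to O and single-bonded to carbon — an aldehyde.
The molecule carries an aldehyde (-CHO), whose atoms satisfy every constraint of the query, so the pattern matches.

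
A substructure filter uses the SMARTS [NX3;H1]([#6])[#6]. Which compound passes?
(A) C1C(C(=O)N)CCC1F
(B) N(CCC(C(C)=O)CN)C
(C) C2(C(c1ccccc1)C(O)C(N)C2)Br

B

[NX3;H1]([#6])[#6] describes a trivalent nitrogen with one H, bonded to two carbons (a secondary amine).
(A) has a primary amide (-C(=O)NH2) but the -C(=O)NH2 nitrogen has H2, not H1.
(B) contains an N-methylamino group (-NHCH3), which satisfies every atom and bond constraint.
(C) has a primary amino group (-NH2) but the nitrogen has H2 and only one carbon neighbour.
So the answer is (B).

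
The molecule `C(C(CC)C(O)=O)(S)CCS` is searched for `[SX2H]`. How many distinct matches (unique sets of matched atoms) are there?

2

[SX2H] is the SMARTS for a thiol: an aliphatic sulfur with two connections, one being H.
The molecule carries 2 separate instances of a thiol (-SH) meeting every constraint; each maps to a distinct set of atoms, giving 2 matches.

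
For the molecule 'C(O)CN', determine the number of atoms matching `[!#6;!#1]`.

The query [!#6;!#1] means: not carbon and not hydrogen — any heteroatom.
Check the 4 heavy atoms by environment: 2× C → no; 1× O → match; 1× N → match.
Summing the matching environments: 1 + 1 = 2 matching atoms.

2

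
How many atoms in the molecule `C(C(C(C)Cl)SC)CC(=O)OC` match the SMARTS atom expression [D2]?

The query [D2] means: atom with exactly two heavy-atom neighbours.
Check the 12 heavy atoms by environment: 2× C (D2) → match; 3× C (D3) → no; 3× C (D1) → no; 1× S (D2) → match; 1× O (D1) → no; 1× O (D2) → match; 1× Cl (D1) → no.
Summing the matching environments: 2 + 1 + 1 = 4 matching atoms.

4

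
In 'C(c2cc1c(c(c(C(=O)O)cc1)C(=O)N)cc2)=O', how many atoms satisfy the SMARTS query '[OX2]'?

The query [OX2] means: aliphatic oxygen with two total connections — ether, hydroxyl, or ester single-bond O.
Check the 18 heavy atoms by environment: 10× c (aromatic, X3) → no; 3× C (X3) → no; 3× O (X1) → no; 1× N (X3) → no; 1× O (X2) → match.
That gives 1 matching atom.

1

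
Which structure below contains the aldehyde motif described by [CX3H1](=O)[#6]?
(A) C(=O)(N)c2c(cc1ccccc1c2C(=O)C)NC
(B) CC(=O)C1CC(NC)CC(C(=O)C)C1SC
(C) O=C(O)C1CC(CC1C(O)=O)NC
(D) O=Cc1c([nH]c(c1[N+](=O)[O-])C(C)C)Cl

D

[CX3H1](=O)[#6] describes an sp2 carbon with one H, double-bonded to O and single-bonded to carbon (an aldehyde).
(A) has an acetyl/ketone group (-C(=O)CH3) but the carbonyl carbon has H0 (two carbon neighbours), not H1.
(B) has an acetyl/ketone group (-C(=O)CH3) but the carbonyl carbon has H0 (two carbon neighbours), not H1.
(C) has a carboxylic acid group (-C(=O)OH) but the carbonyl carbon has H0 and is bonded to O, not H1.
(D) contains an aldehyde (-CHO), which satisfies every atom and bond constraint.
So the answer is (D).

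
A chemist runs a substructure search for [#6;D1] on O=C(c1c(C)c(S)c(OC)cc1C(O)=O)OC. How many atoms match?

Check the 17 heavy atoms by environment: 5× c (aromatic, D3) → no; 1× c (aromatic, D2) → no; 2× C (D3) → no; 3× O (D1) → no; 2× O (D2) → no; 3× C (D1) → match; 1× S (D1) → no.
That gives 3 matching atoms.

3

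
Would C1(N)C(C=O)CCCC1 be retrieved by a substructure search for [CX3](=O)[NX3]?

The pattern [CX3](=O)[NX3] describes a carbonyl carbon bonded to a trivalent nitrogen — an amide.
The closest candidate here is a primary amino group (-NH2), but the -NH2 is not attached to a carbonyl carbon. No other fragment satisfies the full query, so there is no match.

No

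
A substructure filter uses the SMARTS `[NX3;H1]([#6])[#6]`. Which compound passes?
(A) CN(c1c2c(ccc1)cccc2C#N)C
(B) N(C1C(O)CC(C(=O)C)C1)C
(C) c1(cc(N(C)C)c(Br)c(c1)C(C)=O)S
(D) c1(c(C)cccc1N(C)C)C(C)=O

B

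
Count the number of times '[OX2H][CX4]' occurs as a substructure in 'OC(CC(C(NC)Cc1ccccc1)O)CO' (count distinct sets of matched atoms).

3

[OX2H][CX4] is the SMARTS for an aliphatic alcohol: a hydroxyl oxygen bound to an sp3 (X4) carbon.
The molecule carries 3 separate instances of a hydroxyl group (-OH) meeting every constraint; each maps to a distinct set of atoms, giving 3 matches.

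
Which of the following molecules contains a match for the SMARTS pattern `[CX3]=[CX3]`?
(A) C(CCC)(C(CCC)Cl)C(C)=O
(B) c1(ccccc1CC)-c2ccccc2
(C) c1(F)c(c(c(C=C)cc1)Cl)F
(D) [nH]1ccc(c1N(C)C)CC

C

[CX3]=[CX3] describes a non-aromatic C=C double bond between two sp2 carbons (an alkene).
(A) has an ethyl group (-CH2CH3) but its C-C bond is a single bond between CX4 carbons, not CX3=CX3.
(B) has an ethyl group (-CH2CH3) but its C-C bond is a single bond between CX4 carbons, not CX3=CX3.
(C) contains a vinyl group (-CH=CH2), which satisfies every atom and bond constraint.
(D) has an ethyl group (-CH2CH3) but its C-C bond is a single bond between CX4 carbons, not CX3=CX3.
So the answer is (C).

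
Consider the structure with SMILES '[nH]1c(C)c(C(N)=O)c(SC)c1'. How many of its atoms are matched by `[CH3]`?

2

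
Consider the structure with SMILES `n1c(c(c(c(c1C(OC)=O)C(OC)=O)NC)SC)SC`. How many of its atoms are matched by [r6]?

6

The query [r6] means: r6 matches atoms in a six-membered ring.
Check the 20 heavy atoms by environment: 1× n (aromatic, in 6-ring) → match; 5× c (aromatic, in 6-ring) → match; 7× C (acyclic) → no; 4× O (acyclic) → no; 2× S (acyclic) → no; 1× N (acyclic) → no.
Summing the matching environments: 1 + 5 = 6 matching atoms.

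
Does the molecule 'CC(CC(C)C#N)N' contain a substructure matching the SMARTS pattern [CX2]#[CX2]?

No

The pattern [CX2]#[CX2] describes a carbon-carbon triple bond — an alkyne.
The closest candidate here is a nitrile (-C#N), but the triple bond is C#N, not C#C. No other fragment satisfies the full query, so there is no match.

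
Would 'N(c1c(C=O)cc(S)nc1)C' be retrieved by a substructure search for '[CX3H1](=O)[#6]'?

The pattern [CX3H1](=O)[#6] describes an sp2 carbon with one H, double-bonded to O and single-bonded to carbon — an aldehyde.
The molecule carries an aldehyde (-CHO), whose atoms satisfy every constraint of the query, so the pattern matches.

Yes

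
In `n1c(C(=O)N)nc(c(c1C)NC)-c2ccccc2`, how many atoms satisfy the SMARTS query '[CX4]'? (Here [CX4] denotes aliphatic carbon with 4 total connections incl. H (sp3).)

2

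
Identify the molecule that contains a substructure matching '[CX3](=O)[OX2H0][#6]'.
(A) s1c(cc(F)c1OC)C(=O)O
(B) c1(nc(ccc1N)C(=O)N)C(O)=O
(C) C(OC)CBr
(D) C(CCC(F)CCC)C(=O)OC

D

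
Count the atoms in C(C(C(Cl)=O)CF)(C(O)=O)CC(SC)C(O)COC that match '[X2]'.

Check the 19 heavy atoms by environment: 9× C (X4) → no; 3× O (X2) → match; 1× F (X1) → no; 1× S (X2) → match; 2× C (X3) → no; 2× O (X1) → no; 1× Cl (X1) → no.
Summing the matching environments: 3 + 1 = 4 matching atoms.

4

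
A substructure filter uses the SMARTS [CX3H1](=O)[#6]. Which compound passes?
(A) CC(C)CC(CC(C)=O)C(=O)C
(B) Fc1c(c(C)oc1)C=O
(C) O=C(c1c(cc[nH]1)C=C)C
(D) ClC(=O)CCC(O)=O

B

[CX3H1](=O)[#6] describes an sp2 carbon with one H, double-bonded to O and single-bonded to carbon (an aldehyde).
(A) has an acetyl/ketone group (-C(=O)CH3) but the carbonyl carbon has H0 (two carbon neighbours), not H1.
(B) contains an aldehyde (-CHO), which satisfies every atom and bond constraint.
(C) has an acetyl/ketone group (-C(=O)CH3) but the carbonyl carbon has H0 (two carbon neighbours), not H1.
(D) has a carboxylic acid group (-C(=O)OH) but the carbonyl carbon has H0 and is bonded to O, not H1.
So the answer is (B).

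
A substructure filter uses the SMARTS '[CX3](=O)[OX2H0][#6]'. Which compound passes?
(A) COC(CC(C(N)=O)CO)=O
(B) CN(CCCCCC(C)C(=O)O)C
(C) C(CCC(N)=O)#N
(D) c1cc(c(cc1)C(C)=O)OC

A

[CX3](=O)[OX2H0][#6] describes a carbonyl carbon bonded to an oxygen that is itself bonded to carbon (no H on that O) (an ester).
(A) contains a methyl-ester group (-C(=O)OCH3), which satisfies every atom and bond constraint.
(B) has a carboxylic acid group (-C(=O)OH) but the singly-bonded O carries H (OX2H1, not H0).
(C) has a primary amide (-C(=O)NH2) but the carbonyl is bonded to N, not to an O-C linkage.
(D) has a methoxy ether (-OCH3) but the ether oxygen is not adjacent to a C=O carbon.
So the answer is (A).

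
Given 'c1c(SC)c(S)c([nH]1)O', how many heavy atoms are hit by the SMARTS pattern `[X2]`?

3

The query [X2] means: any atom with exactly two total connections (bonds + H).
Check the 9 heavy atoms by environment: 1× n (aromatic, X3) → no; 4× c (aromatic, X3) → no; 1× O (X2) → match; 2× S (X2) → match; 1× C (X4) → no.
Summing the matching environments: 1 + 2 = 3 matching atoms.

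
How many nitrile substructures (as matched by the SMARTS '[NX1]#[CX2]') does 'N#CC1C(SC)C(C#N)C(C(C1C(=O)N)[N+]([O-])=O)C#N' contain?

3

[NX1]#[CX2] is the SMARTS for a nitrile: a nitrogen triple-bonded to a two-connected carbon.
The molecule carries 3 separate instances of a nitrile (-C#N) meeting every constraint; each maps to a distinct set of atoms, giving 3 matches.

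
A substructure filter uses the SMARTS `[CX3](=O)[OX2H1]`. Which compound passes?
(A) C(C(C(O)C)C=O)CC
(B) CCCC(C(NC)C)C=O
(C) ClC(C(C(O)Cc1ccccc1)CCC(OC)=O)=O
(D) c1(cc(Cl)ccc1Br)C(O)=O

D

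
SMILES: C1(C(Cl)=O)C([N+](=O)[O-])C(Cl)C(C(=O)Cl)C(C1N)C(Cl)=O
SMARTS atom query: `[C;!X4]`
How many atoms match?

3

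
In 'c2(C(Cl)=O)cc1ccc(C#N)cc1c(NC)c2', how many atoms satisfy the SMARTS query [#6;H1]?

5

The query [#6;H1] means: any carbon bearing exactly one hydrogen.
Check the 17 heavy atoms by environment: 5× c (aromatic, H0) → no; 5× c (aromatic, H1) → match; 2× C (H0) → no; 1× O (H0) → no; 1× Cl (H0) → no; 1× N (H1) → no; 1× C (H3) → no; 1× N (H0) → no.
That gives 5 matching atoms.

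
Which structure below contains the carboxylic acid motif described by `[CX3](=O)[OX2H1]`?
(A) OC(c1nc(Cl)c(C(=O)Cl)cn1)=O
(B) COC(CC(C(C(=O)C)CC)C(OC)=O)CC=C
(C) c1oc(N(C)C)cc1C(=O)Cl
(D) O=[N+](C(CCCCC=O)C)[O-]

[CX3](=O)[OX2H1] describes an sp2 carbon double-bonded to O and single-bonded to an -OH oxygen (a carboxylic acid).
(A) contains a carboxylic acid group (-C(=O)OH), which satisfies every atom and bond constraint.
(B) has a methyl-ester group (-C(=O)OCH3) but the singly-bonded O has no H (OX2H0, not OX2H1).
(C) has an acyl chloride (-C(=O)Cl) but the carbonyl is bonded to Cl, not to an -OH oxygen.
(D) has an aldehyde (-CHO) but there is no singly-bonded oxygen on the carbonyl carbon.
So the answer is (A).

A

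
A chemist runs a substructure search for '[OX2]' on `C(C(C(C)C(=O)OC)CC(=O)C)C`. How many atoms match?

1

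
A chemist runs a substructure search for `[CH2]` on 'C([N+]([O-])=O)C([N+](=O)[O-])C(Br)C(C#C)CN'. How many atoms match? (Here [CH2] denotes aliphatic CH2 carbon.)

Check the 15 heavy atoms by environment: 2× C (H2) → match; 4× C (H1) → no; 1× N (H2) → no; 2× N (charge +1, H0) → no; 2× O (charge -1, H0) → no; 2× O (H0) → no; 1× Br (H0) → no; 1× C (H0) → no.
That gives 2 matching atoms.

2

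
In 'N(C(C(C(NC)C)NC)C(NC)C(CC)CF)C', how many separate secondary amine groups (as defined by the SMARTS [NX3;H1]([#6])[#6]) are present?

[NX3;H1]([#6])[#6] is the SMARTS for a secondary amine: a trivalent nitrogen with one H, bonded to two carbons.
The molecule carries 4 separate instances of an N-methylamino group (-NHCH3) meeting every constraint; each maps to a distinct set of atoms, giving 4 matches.

4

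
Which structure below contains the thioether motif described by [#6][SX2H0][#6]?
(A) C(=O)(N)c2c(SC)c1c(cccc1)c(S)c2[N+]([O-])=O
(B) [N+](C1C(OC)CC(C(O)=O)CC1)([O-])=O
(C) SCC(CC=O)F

[#6][SX2H0][#6] describes an aliphatic sulfur bridging two carbons with no H on the sulfur (a thioether).
(A) contains a methylthio ether (-SCH3), which satisfies every atom and bond constraint.
(B) has a methoxy ether (-OCH3) but the bridging atom is O, not S.
(C) has a thiol (-SH) but the sulfur has H1, not H0 bridging two carbons.
So the answer is (A).

A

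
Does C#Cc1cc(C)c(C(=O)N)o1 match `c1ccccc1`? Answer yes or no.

No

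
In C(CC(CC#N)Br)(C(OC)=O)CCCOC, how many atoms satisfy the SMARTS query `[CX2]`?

1

The query [CX2] means: C with X2: aliphatic carbon with exactly 2 total connections.
Check the 16 heavy atoms by environment: 9× C (X4) → no; 2× O (X2) → no; 1× C (X2) → match; 1× N (X1) → no; 1× Br (X1) → no; 1× C (X3) → no; 1× O (X1) → no.
That gives 1 matching atom.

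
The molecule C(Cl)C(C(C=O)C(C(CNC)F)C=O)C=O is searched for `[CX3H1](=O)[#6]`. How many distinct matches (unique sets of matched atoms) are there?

3

[CX3H1](=O)[#6] is the SMARTS for an aldehyde: an sp2 carbon with one H, double-bonded to O and single-bonded to carbon.
The molecule carries 3 separate instances of an aldehyde (-CHO) meeting every constraint; each maps to a distinct set of atoms, giving 3 matches.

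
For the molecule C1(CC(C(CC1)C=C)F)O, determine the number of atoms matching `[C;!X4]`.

2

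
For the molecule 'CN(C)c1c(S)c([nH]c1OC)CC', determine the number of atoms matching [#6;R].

4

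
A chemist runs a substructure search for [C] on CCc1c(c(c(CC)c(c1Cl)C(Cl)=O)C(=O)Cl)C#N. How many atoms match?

The query [C] means: uppercase C matches aliphatic (non-aromatic) carbon only.
Check the 19 heavy atoms by environment: 6× c (aromatic) → no; 7× C → match; 1× N → no; 2× O → no; 3× Cl → no.
That gives 7 matching atoms.

7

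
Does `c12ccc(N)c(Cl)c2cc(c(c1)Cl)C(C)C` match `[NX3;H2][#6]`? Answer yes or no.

The pattern [NX3;H2][#6] describes a trivalent nitrogen with two H attached to carbon — a primary amine.
The molecule carries a primary amino group (-NH2), whose atoms satisfy every constraint of the query, so the pattern matches.

Yes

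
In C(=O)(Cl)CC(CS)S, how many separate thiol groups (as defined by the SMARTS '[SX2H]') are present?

2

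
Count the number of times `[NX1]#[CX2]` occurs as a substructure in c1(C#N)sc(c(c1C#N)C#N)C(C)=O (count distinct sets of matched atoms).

[NX1]#[CX2] is the SMARTS for a nitrile: a nitrogen triple-bonded to a two-connected carbon.
The molecule carries 3 separate instances of a nitrile (-C#N) meeting every constraint; each maps to a distinct set of atoms, giving 3 matches.

3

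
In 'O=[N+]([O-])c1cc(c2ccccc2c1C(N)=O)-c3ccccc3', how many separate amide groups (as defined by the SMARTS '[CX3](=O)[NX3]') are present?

1

[CX3](=O)[NX3] is the SMARTS for an amide: a carbonyl carbon bonded to a trivalent nitrogen.
Exactly one fragment in the molecule meets all constraints, giving 1 match.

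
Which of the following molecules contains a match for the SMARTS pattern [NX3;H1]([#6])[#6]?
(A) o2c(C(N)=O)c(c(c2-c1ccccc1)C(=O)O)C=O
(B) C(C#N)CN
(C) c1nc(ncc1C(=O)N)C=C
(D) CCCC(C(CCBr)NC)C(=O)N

D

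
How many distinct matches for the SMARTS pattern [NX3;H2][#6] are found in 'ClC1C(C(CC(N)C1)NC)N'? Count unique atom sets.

2

[NX3;H2][#6] is the SMARTS for a primary amine: a trivalent nitrogen with two H attached to carbon.
The molecule carries 2 separate instances of a primary amino group (-NH2) meeting every constraint; each maps to a distinct set of atoms, giving 2 matches.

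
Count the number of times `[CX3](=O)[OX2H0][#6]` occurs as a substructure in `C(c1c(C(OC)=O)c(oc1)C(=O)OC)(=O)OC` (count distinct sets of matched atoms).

[CX3](=O)[OX2H0][#6] is the SMARTS for an ester: a carbonyl carbon bonded to an oxygen that is itself bonded to carbon (no H on that O).
The molecule carries 3 separate instances of a methyl-ester group (-C(=O)OCH3) meeting every constraint; each maps to a distinct set of atoms, giving 3 matches.

3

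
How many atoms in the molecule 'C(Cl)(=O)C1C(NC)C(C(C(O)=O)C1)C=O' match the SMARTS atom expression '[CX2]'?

0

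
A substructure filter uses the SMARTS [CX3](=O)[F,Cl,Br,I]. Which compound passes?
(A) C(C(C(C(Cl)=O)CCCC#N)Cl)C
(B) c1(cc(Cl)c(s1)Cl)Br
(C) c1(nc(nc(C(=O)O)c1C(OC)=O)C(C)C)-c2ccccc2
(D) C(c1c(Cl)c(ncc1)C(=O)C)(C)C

A

[CX3](=O)[F,Cl,Br,I] describes a carbonyl carbon bonded to a halogen (an acyl halide).
(A) contains an acyl chloride (-C(=O)Cl), which satisfies every atom and bond constraint.
(B) has a chloro substituent but the Cl is not on a carbonyl carbon.
(C) has a methyl-ester group (-C(=O)OCH3) but the carbonyl is bonded to -O-C, not to a halogen.
(D) has a chloro substituent but the Cl is not on a carbonyl carbon.
So the answer is (A).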